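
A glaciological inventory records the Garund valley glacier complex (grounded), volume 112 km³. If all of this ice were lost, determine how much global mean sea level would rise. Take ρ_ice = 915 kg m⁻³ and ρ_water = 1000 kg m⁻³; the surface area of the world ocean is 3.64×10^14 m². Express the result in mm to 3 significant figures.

Garund: 112 km³ × (915/1000) = 102.5 km³ of water.
Spread over 3.64×10^14 m² of ocean, Δh = 1.025×10^11 / 3.64×10^14 = 2.82×10^-4 m = 0.282 mm.

≈ 0.282 mm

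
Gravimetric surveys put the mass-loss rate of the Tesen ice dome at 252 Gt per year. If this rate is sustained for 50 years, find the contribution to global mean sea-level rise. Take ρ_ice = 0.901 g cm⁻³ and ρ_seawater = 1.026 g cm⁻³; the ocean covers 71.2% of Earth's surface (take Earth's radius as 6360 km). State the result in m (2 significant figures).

Total mass lost = 252 Gt/yr × 50 yr = 1.260×10^4 Gt = 1.260×10^16 kg.
ρ_w = 1.026 g cm⁻³ = 1026 kg m⁻³, so water volume = 1.260×10^16 / 1026 = 1.228×10^13 m³.
Δh = 1.228×10^13 / 3.62×10^14 = 0.0339 m.

≈ 0.034 m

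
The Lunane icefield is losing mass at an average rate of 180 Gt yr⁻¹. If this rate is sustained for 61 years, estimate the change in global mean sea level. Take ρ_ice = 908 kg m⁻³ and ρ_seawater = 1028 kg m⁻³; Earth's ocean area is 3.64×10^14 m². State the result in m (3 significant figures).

≈ 0.0293 m

Total mass lost = 180 Gt/yr × 61 yr = 1.098×10^4 Gt = 1.098×10^16 kg.
ρ_w = 1028 kg m⁻³, so water volume = 1.098×10^16 / 1028 = 1.068×10^13 m³.
Δh = 1.068×10^13 / 3.64×10^14 = 0.0293 m.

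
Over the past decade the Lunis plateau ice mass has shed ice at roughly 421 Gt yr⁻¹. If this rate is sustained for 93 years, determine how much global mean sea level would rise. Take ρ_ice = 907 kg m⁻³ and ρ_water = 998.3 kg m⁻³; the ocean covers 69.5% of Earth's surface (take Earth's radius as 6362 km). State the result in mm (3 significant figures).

≈ 111 mm

Total mass lost = 421 Gt/yr × 93 yr = 3.915×10^4 Gt = 3.915×10^16 kg.
ρ_w = 998.3 kg m⁻³, so water volume = 3.915×10^16 / 998.3 = 3.922×10^13 m³.
Δh = 3.922×10^13 / 3.53×10^14 = 0.111 m = 111 mm.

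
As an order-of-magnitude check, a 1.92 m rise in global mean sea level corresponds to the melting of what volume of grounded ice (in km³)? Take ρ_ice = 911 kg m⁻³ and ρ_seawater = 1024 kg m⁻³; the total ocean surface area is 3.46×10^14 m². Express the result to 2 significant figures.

≈ 7.5×10^5 km³

Required water volume = Δh × A = 1.92 m × 3.46×10^14 m² = 6.643×10^14 m³ = 6.643×10^5 km³.
Ice volume = water volume × ρ_w/ρ_ice = 6.643×10^5 × 1024/911 = 7.5×10^5 km³.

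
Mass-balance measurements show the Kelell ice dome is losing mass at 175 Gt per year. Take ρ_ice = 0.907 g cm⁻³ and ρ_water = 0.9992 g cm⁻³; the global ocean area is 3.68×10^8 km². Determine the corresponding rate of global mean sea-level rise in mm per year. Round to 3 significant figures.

ρ_w = 0.9992 g cm⁻³ = 999.2 kg m⁻³. Annual water volume added = 175 Gt / ρ_w = 1.750×10^14 kg / 999.2 kg m⁻³ = 1.751×10^11 m³.
Δh per year = 1.751×10^11 / 3.68×10^14 = 4.76×10^-4 m = 0.476 mm.

≈ 0.476 mm/yr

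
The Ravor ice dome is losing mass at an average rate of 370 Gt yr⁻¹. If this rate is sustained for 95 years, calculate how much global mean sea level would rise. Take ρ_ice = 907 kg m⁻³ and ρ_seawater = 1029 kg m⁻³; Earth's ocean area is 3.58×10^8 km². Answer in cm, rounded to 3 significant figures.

≈ 9.54 cm

Total mass lost = 370 Gt/yr × 95 yr = 3.515×10^4 Gt = 3.515×10^16 kg.
ρ_w = 1029 kg m⁻³, so water volume = 3.515×10^16 / 1029 = 3.416×10^13 m³.
Δh = 3.416×10^13 / 3.58×10^14 = 0.0954 m = 9.54 cm.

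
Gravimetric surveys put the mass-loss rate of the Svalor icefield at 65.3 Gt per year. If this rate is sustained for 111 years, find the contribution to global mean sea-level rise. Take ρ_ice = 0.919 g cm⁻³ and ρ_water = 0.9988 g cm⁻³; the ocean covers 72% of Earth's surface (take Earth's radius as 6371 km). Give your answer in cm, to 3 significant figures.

Total mass lost = 65.3 Gt/yr × 111 yr = 7248 Gt = 7.248×10^15 kg.
ρ_w = 0.9988 g cm⁻³ = 998.8 kg m⁻³, so water volume = 7.248×10^15 / 998.8 = 7.257×10^12 m³.
Δh = 7.257×10^12 / 3.67×10^14 = 0.0198 m = 1.98 cm.

≈ 1.98 cm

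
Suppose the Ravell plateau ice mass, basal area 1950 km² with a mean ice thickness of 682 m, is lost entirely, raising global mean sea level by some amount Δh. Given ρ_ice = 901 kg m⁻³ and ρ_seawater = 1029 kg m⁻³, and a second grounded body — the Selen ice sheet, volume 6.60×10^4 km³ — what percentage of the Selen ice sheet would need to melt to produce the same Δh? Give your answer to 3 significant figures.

Equal sea-level rise means equal mass of meltwater, i.e. equal mass of ice lost.
Ice mass of Ravell: 1.198×10^15 kg; ice mass of Selen: 5.947×10^16 kg.
Fraction required = 1.198×10^15 / 5.947×10^16 = 0.0202 → 2.02 %.

≈ 2.02 %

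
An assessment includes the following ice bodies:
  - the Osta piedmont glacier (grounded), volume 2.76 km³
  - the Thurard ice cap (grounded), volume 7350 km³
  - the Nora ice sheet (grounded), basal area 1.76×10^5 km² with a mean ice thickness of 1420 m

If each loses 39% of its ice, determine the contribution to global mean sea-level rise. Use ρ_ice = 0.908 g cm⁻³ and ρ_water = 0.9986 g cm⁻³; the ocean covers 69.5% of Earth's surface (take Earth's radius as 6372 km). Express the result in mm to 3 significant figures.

≈ 257 mm

Osta: 0.39 × 2.76 km³ × (908/998.6) = 0.9787 km³ of water.
Thurard: 0.39 × 7350 km³ × (908/998.6) = 2606 km³ of water.
Nora: ice volume = 1.76×10^5 km² × 1420 m = 2.499×10^5 km³; 0.39 × 2.499×10^5 × (908/998.6) = 8.863×10^4 km³ of water.
Total added water ≈ 9.123×10^13 m³ over 3.55×10^14 m² → Δh = 0.257 m = 257 mm.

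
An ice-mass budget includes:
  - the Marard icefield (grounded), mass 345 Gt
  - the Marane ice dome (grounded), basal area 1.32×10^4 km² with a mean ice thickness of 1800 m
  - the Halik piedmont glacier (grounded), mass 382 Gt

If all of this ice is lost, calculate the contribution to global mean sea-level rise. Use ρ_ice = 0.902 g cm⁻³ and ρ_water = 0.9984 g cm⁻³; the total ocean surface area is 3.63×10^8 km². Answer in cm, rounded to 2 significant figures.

Marard: 345 Gt = 3.450×10^14 kg; dividing by ρ_w = 0.9984 g cm⁻³ = 998.4 kg m⁻³ gives 3.456×10^11 m³ of water.
Marane: ice volume = 1.32×10^4 km² × 1800 m = 2.376×10^4 km³; 2.376×10^4 × (902/998.4) = 2.147×10^4 km³ of water.
Halik: 382 Gt = 3.820×10^14 kg; dividing by ρ_w = 998.4 kg m⁻³ gives 3.826×10^11 m³ of water.
Total added water ≈ 2.219×10^13 m³ over 3.63×10^14 m² → Δh = 0.0611 m = 6.1 cm.

≈ 6.1 cm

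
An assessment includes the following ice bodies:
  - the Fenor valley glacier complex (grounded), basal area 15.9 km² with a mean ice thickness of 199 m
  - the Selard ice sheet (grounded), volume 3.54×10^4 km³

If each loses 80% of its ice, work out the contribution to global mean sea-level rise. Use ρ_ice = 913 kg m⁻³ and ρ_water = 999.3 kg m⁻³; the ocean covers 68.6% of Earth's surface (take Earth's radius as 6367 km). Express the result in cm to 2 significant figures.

≈ 7.4 cm

Fenor: ice volume = 15.9 km² × 199 m = 3.164 km³; 0.8 × 3.164 × (913/999.3) = 2.313 km³ of water.
Selard: 0.8 × 3.54×10^4 km³ × (913/999.3) = 2.587×10^4 km³ of water.
Total added water ≈ 2.588×10^13 m³ over 3.49×10^14 m² → Δh = 0.0740 m = 7.4 cm.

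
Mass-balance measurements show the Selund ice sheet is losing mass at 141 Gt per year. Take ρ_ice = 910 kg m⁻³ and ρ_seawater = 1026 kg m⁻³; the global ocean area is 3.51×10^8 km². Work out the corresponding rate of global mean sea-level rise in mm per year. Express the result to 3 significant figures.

ρ_w = 1026 kg m⁻³. Annual water volume added = 141 Gt / ρ_w = 1.410×10^14 kg / 1026 kg m⁻³ = 1.374×10^11 m³.
Δh per year = 1.374×10^11 / 3.51×10^14 = 3.92×10^-4 m = 0.392 mm.

≈ 0.392 mm/yr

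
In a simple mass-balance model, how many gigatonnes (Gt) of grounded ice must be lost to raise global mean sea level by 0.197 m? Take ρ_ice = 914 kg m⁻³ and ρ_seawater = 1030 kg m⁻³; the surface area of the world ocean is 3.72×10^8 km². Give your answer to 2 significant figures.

Required water volume = Δh × A = 0.197 m × 3.72×10^14 m² = 7.328×10^13 m³.
ρ_w = 1030 kg m⁻³, so the mass of water = 7.328×10^13 m³ × 1030 kg m⁻³ = 7.548×10^16 kg = 7.5×10^4 Gt (and the same mass of ice, by conservation).

≈ 7.5×10^4 Gt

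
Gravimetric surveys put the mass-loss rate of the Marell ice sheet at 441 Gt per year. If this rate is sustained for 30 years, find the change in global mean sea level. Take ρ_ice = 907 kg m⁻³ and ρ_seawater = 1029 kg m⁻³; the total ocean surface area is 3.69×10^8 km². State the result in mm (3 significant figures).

Total mass lost = 441 Gt/yr × 30 yr = 1.323×10^4 Gt = 1.323×10^16 kg.
ρ_w = 1029 kg m⁻³, so water volume = 1.323×10^16 / 1029 = 1.286×10^13 m³.
Δh = 1.286×10^13 / 3.69×10^14 = 0.0348 m = 34.8 mm.

≈ 34.8 mm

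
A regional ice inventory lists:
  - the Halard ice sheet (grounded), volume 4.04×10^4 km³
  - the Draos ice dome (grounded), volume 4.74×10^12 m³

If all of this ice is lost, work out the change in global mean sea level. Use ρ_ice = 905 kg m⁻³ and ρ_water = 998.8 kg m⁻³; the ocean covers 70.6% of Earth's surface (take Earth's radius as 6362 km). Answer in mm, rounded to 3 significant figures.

≈ 114 mm

Halard: 4.04×10^4 km³ × (905/998.8) = 3.661×10^4 km³ of water.
Draos: 4.74×10^12 m³ × (905/998.8) = 4.295×10^12 m³ of water.
Total added water ≈ 4.090×10^13 m³ over 3.59×10^14 m² → Δh = 0.114 m = 114 mm.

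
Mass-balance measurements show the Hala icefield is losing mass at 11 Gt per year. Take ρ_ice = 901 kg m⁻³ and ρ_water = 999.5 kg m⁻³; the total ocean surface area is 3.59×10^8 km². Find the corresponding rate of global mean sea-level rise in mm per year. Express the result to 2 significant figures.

≈ 0.031 mm/yr

ρ_w = 999.5 kg m⁻³. Annual water volume added = 11 Gt / ρ_w = 1.100×10^13 kg / 999.5 kg m⁻³ = 1.101×10^10 m³.
Δh per year = 1.101×10^10 / 3.59×10^14 = 3.07×10^-5 m = 0.031 mm.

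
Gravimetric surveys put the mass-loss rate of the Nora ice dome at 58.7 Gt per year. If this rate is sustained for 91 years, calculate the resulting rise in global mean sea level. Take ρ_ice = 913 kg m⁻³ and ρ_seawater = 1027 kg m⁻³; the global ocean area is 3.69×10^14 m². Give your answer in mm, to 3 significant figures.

≈ 14.1 mm

Total mass lost = 58.7 Gt/yr × 91 yr = 5342 Gt = 5.342×10^15 kg.
ρ_w = 1027 kg m⁻³, so water volume = 5.342×10^15 / 1027 = 5.201×10^12 m³.
Δh = 5.201×10^12 / 3.69×10^14 = 0.0141 m = 14.1 mm.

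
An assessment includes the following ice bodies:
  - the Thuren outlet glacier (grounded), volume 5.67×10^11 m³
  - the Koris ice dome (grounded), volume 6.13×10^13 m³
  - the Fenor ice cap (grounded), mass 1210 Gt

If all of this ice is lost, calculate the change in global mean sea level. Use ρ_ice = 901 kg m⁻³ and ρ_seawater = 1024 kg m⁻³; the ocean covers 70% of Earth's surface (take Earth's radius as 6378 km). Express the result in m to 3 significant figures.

≈ 0.155 m

Thuren: 5.67×10^11 m³ × (901/1024) = 4.989×10^11 m³ of water.
Koris: 6.13×10^13 m³ × (901/1024) = 5.394×10^13 m³ of water.
Fenor: 1210 Gt = 1.210×10^15 kg; dividing by ρ_w = 1024 kg m⁻³ gives 1.182×10^12 m³ of water.
Total added water ≈ 5.562×10^13 m³ over 3.58×10^14 m² → Δh = 0.155 m.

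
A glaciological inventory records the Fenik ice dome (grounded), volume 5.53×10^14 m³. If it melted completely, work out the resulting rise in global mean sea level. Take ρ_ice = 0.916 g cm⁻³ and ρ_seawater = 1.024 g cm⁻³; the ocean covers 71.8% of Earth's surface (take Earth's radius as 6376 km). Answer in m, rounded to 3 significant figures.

Fenik: 5.53×10^14 m³ × (916/1024) = 4.947×10^14 m³ of water.
Spread over 3.67×10^14 m² of ocean, Δh = 4.947×10^14 / 3.67×10^14 = 1.35 m.

≈ 1.35 m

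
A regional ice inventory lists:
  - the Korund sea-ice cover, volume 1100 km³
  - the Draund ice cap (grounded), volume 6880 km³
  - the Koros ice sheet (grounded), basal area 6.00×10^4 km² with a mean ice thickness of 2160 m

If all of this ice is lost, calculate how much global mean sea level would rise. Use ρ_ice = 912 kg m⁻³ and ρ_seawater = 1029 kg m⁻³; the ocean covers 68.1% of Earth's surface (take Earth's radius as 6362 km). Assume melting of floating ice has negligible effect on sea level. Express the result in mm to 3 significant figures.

The Korund sea-ice cover is floating and already displaces its own weight of water, so its melt adds essentially nothing to sea level.
Draund: 6880 km³ × (912/1029) = 6098 km³ of water.
Koros: ice volume = 6.00×10^4 km² × 2160 m = 1.296×10^5 km³; 1.296×10^5 × (912/1029) = 1.149×10^5 km³ of water.
Total added water ≈ 1.210×10^14 m³ over 3.46×10^14 m² → Δh = 0.349 m = 349 mm.

≈ 349 mm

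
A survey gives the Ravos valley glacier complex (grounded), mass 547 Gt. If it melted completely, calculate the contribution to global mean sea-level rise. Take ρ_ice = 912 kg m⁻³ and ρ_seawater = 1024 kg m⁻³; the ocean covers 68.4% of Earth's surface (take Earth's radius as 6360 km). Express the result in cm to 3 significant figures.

Ravos: 547 Gt = 5.470×10^14 kg; dividing by ρ_w = 1024 kg m⁻³ gives 5.342×10^11 m³ of water.
Spread over 3.48×10^14 m² of ocean, Δh = 5.342×10^11 / 3.48×10^14 = 1.54×10^-3 m = 0.154 cm.

≈ 0.154 cm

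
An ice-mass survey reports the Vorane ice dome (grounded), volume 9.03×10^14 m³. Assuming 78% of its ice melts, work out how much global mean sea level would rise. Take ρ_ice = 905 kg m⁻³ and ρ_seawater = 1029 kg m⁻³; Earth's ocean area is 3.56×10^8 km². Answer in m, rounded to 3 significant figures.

Vorane: 0.78 × 9.03×10^14 m³ × (905/1029) = 6.195×10^14 m³ of water.
Spread over 3.56×10^14 m² of ocean, Δh = 6.195×10^14 / 3.56×10^14 = 1.74 m.

≈ 1.74 m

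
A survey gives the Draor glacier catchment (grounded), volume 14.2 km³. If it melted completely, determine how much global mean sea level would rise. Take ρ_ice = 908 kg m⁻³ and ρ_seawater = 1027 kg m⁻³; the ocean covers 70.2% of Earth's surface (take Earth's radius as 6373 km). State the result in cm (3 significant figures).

Draor: 14.2 km³ × (908/1027) = 12.55 km³ of water.
Spread over 3.58×10^14 m² of ocean, Δh = 1.255×10^10 / 3.58×10^14 = 3.50×10^-5 m = 3.50×10^-3 cm.

≈ 3.50×10^-3 cm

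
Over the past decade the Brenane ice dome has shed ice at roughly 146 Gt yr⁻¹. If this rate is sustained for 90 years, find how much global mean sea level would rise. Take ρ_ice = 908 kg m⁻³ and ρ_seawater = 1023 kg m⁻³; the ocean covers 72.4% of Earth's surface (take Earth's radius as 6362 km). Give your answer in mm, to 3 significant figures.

Total mass lost = 146 Gt/yr × 90 yr = 1.314×10^4 Gt = 1.314×10^16 kg.
ρ_w = 1023 kg m⁻³, so water volume = 1.314×10^16 / 1023 = 1.284×10^13 m³.
Δh = 1.284×10^13 / 3.68×10^14 = 0.0349 m = 34.9 mm.

≈ 34.9 mm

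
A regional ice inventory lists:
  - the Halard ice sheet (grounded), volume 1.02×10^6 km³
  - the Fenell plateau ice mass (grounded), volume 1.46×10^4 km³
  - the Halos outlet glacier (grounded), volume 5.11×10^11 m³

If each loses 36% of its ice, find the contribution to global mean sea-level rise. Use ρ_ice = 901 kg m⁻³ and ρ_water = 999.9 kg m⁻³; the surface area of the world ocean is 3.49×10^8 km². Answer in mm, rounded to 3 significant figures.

Halard: 0.36 × 1.02×10^6 km³ × (901/999.9) = 3.309×10^5 km³ of water.
Fenell: 0.36 × 1.46×10^4 km³ × (901/999.9) = 4736 km³ of water.
Halos: 0.36 × 5.11×10^11 m³ × (901/999.9) = 1.658×10^11 m³ of water.
Total added water ≈ 3.358×10^14 m³ over 3.49×10^14 m² → Δh = 0.962 m = 962 mm.

≈ 962 mm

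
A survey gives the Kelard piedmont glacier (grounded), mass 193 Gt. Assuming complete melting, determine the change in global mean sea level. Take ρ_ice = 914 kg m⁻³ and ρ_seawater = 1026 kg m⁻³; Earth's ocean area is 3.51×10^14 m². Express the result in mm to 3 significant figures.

Kelard: 193 Gt = 1.930×10^14 kg; dividing by ρ_w = 1026 kg m⁻³ gives 1.881×10^11 m³ of water.
Spread over 3.51×10^14 m² of ocean, Δh = 1.881×10^11 / 3.51×10^14 = 5.36×10^-4 m = 0.536 mm.

≈ 0.536 mm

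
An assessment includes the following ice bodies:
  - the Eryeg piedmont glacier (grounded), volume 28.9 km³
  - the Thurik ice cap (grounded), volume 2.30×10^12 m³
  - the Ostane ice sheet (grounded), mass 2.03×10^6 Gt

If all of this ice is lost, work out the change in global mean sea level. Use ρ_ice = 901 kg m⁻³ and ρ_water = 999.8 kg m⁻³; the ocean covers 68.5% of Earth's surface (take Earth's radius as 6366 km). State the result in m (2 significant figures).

Eryeg: 28.9 km³ × (901/999.8) = 26.04 km³ of water.
Thurik: 2.30×10^12 m³ × (901/999.8) = 2.073×10^12 m³ of water.
Ostane: 2.03×10^6 Gt = 2.030×10^18 kg; dividing by ρ_w = 999.8 kg m⁻³ gives 2.030×10^15 m³ of water.
Total added water ≈ 2.033×10^15 m³ over 3.49×10^14 m² → Δh = 5.83 m.

≈ 5.8 m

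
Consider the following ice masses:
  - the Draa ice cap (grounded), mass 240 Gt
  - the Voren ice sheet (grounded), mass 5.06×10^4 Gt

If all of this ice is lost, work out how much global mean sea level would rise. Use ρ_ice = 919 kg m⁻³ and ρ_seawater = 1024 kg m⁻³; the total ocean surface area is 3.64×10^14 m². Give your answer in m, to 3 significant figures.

≈ 0.136 m

Draa: 240 Gt = 2.400×10^14 kg; dividing by ρ_w = 1024 kg m⁻³ gives 2.344×10^11 m³ of water.
Voren: 5.06×10^4 Gt = 5.060×10^16 kg; dividing by ρ_w = 1024 kg m⁻³ gives 4.941×10^13 m³ of water.
Total added water ≈ 4.965×10^13 m³ over 3.64×10^14 m² → Δh = 0.136 m.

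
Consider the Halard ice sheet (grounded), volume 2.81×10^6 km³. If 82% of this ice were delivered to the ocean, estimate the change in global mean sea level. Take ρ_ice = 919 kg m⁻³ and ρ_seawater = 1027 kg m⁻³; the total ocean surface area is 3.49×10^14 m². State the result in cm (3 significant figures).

Halard: 0.82 × 2.81×10^6 km³ × (919/1027) = 2.062×10^6 km³ of water.
Spread over 3.49×10^14 m² of ocean, Δh = 2.062×10^15 / 3.49×10^14 = 5.91 m = 591 cm.

≈ 591 cm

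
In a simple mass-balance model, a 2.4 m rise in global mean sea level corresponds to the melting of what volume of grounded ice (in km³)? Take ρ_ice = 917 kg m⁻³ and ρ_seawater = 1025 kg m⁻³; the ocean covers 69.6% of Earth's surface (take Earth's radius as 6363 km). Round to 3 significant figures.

Required water volume = Δh × A = 2.4 m × 3.54×10^14 m² = 8.499×10^14 m³ = 8.499×10^5 km³.
Ice volume = water volume × ρ_w/ρ_ice = 8.499×10^5 × 1025/917 = 9.50×10^5 km³.

≈ 9.50×10^5 km³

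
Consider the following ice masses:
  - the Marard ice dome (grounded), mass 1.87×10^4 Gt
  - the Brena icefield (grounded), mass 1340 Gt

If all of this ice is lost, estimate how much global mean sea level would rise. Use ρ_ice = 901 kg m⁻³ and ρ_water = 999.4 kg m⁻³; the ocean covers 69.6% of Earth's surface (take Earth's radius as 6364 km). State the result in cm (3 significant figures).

≈ 5.66 cm

Marard: 1.87×10^4 Gt = 1.870×10^16 kg; dividing by ρ_w = 999.4 kg m⁻³ gives 1.871×10^13 m³ of water.
Brena: 1340 Gt = 1.340×10^15 kg; dividing by ρ_w = 999.4 kg m⁻³ gives 1.341×10^12 m³ of water.
Total added water ≈ 2.005×10^13 m³ over 3.54×10^14 m² → Δh = 0.0566 m = 5.66 cm.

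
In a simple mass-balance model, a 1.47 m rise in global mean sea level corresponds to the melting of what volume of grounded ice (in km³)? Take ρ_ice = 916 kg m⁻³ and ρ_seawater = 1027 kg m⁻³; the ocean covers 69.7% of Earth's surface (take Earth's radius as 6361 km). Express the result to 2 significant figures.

≈ 5.8×10^5 km³

Required water volume = Δh × A = 1.47 m × 3.54×10^14 m² = 5.210×10^14 m³ = 5.210×10^5 km³.
Ice volume = water volume × ρ_w/ρ_ice = 5.210×10^5 × 1027/916 = 5.8×10^5 km³.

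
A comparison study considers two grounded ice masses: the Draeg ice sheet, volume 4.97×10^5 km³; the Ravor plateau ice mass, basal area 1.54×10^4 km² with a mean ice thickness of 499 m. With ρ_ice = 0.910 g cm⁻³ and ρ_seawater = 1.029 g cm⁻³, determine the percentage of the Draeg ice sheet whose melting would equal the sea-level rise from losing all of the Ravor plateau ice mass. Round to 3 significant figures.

Equal sea-level rise means equal mass of meltwater, i.e. equal mass of ice lost.
Ice mass of Ravor: 6.993×10^15 kg; ice mass of Draeg: 4.523×10^17 kg.
Fraction required = 6.993×10^15 / 4.523×10^17 = 0.0155 → 1.55 %.

≈ 1.55 %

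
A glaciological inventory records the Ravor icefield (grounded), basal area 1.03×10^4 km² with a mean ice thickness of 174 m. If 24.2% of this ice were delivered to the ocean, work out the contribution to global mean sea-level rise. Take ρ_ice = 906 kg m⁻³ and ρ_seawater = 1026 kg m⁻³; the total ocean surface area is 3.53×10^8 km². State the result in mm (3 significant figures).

Ravor: ice volume = 1.03×10^4 km² × 174 m = 1792 km³; 0.242 × 1792 × (906/1026) = 383.0 km³ of water.
Spread over 3.53×10^14 m² of ocean, Δh = 3.830×10^11 / 3.53×10^14 = 1.08×10^-3 m = 1.08 mm.

≈ 1.08 mm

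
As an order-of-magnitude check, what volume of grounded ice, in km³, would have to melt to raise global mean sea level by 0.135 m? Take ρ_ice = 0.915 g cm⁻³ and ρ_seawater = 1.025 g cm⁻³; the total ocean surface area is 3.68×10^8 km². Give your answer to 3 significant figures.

≈ 5.57×10^4 km³

Required water volume = Δh × A = 0.135 m × 3.68×10^14 m² = 4.968×10^13 m³ = 4.968×10^4 km³.
Ice volume = water volume × ρ_w/ρ_ice = 4.968×10^4 × 1025/915 = 5.57×10^4 km³.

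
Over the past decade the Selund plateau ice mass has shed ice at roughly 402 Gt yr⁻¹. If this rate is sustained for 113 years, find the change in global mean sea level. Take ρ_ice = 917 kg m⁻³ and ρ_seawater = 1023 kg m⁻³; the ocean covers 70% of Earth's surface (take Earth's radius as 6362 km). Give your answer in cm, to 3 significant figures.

≈ 12.5 cm

Total mass lost = 402 Gt/yr × 113 yr = 4.543×10^4 Gt = 4.543×10^16 kg.
ρ_w = 1023 kg m⁻³, so water volume = 4.543×10^16 / 1023 = 4.440×10^13 m³.
Δh = 4.440×10^13 / 3.56×10^14 = 0.125 m = 12.5 cm.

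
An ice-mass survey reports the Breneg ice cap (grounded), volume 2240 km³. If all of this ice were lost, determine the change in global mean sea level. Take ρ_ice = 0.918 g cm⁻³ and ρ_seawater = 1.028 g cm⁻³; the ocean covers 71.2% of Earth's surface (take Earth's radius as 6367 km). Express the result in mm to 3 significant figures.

≈ 5.51 mm

Breneg: 2240 km³ × (918/1028) = 2000 km³ of water.
Spread over 3.63×10^14 m² of ocean, Δh = 2.000×10^12 / 3.63×10^14 = 5.51×10^-3 m = 5.51 mm.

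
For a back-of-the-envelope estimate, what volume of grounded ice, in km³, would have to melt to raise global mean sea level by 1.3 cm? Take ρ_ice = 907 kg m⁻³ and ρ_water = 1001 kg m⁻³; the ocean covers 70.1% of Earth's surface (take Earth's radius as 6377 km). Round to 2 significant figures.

Required water volume = Δh × A = 0.013 m × 3.58×10^14 m² = 4.657×10^12 m³ = 4657 km³.
Ice volume = water volume × ρ_w/ρ_ice = 4657 × 1001/907 = 5100 km³.

≈ 5100 km³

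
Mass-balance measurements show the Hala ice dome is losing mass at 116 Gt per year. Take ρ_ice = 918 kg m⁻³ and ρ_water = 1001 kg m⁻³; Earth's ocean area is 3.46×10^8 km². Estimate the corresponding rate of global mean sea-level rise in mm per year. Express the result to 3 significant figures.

≈ 0.335 mm/yr

ρ_w = 1001 kg m⁻³. Annual water volume added = 116 Gt / ρ_w = 1.160×10^14 kg / 1001 kg m⁻³ = 1.159×10^11 m³.
Δh per year = 1.159×10^11 / 3.46×10^14 = 3.35×10^-4 m = 0.335 mm.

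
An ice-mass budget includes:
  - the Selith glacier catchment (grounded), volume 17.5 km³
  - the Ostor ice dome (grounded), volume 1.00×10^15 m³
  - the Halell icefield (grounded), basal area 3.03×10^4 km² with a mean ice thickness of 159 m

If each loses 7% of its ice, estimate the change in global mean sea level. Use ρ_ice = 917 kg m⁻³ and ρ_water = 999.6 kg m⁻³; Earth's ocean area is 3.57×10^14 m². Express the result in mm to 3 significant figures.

Selith: 0.07 × 17.5 km³ × (917/999.6) = 1.124 km³ of water.
Ostor: 0.07 × 1.00×10^15 m³ × (917/999.6) = 6.422×10^13 m³ of water.
Halell: ice volume = 3.03×10^4 km² × 159 m = 4818 km³; 0.07 × 4818 × (917/999.6) = 309.4 km³ of water.
Total added water ≈ 6.453×10^13 m³ over 3.57×10^14 m² → Δh = 0.181 m = 181 mm.

≈ 181 mm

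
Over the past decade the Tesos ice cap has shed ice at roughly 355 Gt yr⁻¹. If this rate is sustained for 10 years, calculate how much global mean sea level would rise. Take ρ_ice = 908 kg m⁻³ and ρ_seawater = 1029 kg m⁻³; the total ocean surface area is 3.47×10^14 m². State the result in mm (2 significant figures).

≈ 9.9 mm

Total mass lost = 355 Gt/yr × 10 yr = 3550 Gt = 3.550×10^15 kg.
ρ_w = 1029 kg m⁻³, so water volume = 3.550×10^15 / 1029 = 3.450×10^12 m³.
Δh = 3.450×10^12 / 3.47×10^14 = 9.94×10^-3 m = 9.9 mm.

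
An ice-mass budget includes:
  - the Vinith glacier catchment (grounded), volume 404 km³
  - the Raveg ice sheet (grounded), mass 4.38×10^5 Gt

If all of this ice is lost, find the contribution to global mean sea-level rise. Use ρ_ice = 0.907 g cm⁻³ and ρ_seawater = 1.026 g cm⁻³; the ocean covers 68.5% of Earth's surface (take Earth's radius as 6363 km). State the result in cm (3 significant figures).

Vinith: 404 km³ × (907/1026) = 357.1 km³ of water.
Raveg: 4.38×10^5 Gt = 4.380×10^17 kg; dividing by ρ_w = 1.026 g cm⁻³ = 1026 kg m⁻³ gives 4.269×10^14 m³ of water.
Total added water ≈ 4.273×10^14 m³ over 3.49×10^14 m² → Δh = 1.23 m = 123 cm.

≈ 123 cm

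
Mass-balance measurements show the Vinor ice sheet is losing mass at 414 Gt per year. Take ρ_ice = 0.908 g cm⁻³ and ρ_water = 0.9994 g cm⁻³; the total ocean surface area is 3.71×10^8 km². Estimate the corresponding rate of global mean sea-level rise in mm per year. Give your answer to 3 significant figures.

ρ_w = 0.9994 g cm⁻³ = 999.4 kg m⁻³. Annual water volume added = 414 Gt / ρ_w = 4.140×10^14 kg / 999.4 kg m⁻³ = 4.142×10^11 m³.
Δh per year = 4.142×10^11 / 3.71×10^14 = 1.12×10^-3 m = 1.12 mm.

≈ 1.12 mm/yr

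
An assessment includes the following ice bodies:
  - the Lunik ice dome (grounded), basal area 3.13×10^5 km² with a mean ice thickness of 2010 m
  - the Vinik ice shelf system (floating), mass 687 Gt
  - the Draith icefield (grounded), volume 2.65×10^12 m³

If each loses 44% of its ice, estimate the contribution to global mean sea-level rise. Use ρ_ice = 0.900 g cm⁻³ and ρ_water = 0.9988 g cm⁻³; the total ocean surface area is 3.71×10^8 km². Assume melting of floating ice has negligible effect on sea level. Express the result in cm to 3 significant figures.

Lunik: ice volume = 3.13×10^5 km² × 2010 m = 6.291×10^5 km³; 0.44 × 6.291×10^5 × (900/998.8) = 2.494×10^5 km³ of water.
The Vinik ice shelf system is floating and already displaces its own weight of water, so its melt adds essentially nothing to sea level.
Draith: 0.44 × 2.65×10^12 m³ × (900/998.8) = 1.051×10^12 m³ of water.
Total added water ≈ 2.505×10^14 m³ over 3.71×10^14 m² → Δh = 0.675 m = 67.5 cm.

≈ 67.5 cm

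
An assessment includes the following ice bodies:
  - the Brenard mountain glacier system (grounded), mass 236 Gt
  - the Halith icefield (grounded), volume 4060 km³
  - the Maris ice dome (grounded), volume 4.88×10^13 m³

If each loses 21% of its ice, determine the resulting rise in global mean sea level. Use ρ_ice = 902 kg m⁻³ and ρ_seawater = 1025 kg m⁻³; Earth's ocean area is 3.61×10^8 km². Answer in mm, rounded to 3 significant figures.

Brenard: 0.21 × 236 Gt = 4.956×10^13 kg; dividing by ρ_w = 1025 kg m⁻³ gives 4.835×10^10 m³ of water.
Halith: 0.21 × 4060 km³ × (902/1025) = 750.3 km³ of water.
Maris: 0.21 × 4.88×10^13 m³ × (902/1025) = 9.018×10^12 m³ of water.
Total added water ≈ 9.817×10^12 m³ over 3.61×10^14 m² → Δh = 0.0272 m = 27.2 mm.

≈ 27.2 mm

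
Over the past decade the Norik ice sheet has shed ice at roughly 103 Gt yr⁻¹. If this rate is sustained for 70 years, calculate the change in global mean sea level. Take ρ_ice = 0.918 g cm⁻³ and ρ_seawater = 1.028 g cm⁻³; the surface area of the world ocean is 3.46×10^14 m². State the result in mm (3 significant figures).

≈ 20.3 mm

Total mass lost = 103 Gt/yr × 70 yr = 7210 Gt = 7.210×10^15 kg.
ρ_w = 1.028 g cm⁻³ = 1028 kg m⁻³, so water volume = 7.210×10^15 / 1028 = 7.014×10^12 m³.
Δh = 7.014×10^12 / 3.46×10^14 = 0.0203 m = 20.3 mm.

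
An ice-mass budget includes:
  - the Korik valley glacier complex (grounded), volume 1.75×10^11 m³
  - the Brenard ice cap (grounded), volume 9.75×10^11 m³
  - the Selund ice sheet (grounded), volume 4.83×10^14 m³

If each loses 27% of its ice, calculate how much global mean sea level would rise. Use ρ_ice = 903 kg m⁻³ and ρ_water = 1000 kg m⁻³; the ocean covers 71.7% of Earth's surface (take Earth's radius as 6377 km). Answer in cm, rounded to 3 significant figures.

Korik: 0.27 × 1.75×10^11 m³ × (903/1000) = 4.267×10^10 m³ of water.
Brenard: 0.27 × 9.75×10^11 m³ × (903/1000) = 2.377×10^11 m³ of water.
Selund: 0.27 × 4.83×10^14 m³ × (903/1000) = 1.178×10^14 m³ of water.
Total added water ≈ 1.180×10^14 m³ over 3.66×10^14 m² → Δh = 0.322 m = 32.2 cm.

≈ 32.2 cm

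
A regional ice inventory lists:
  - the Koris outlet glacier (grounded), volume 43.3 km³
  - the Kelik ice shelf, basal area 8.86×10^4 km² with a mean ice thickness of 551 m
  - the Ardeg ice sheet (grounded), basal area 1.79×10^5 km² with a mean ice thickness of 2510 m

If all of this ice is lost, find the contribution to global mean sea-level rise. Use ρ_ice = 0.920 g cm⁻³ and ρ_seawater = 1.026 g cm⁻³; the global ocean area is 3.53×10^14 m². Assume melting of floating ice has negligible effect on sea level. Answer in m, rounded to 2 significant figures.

≈ 1.1 m

Koris: 43.3 km³ × (920/1026) = 38.83 km³ of water.
The Kelik ice shelf is floating and already displaces its own weight of water, so its melt adds essentially nothing to sea level.
Ardeg: ice volume = 1.79×10^5 km² × 2510 m = 4.493×10^5 km³; 4.493×10^5 × (920/1026) = 4.029×10^5 km³ of water.
Total added water ≈ 4.029×10^14 m³ over 3.53×10^14 m² → Δh = 1.14 m.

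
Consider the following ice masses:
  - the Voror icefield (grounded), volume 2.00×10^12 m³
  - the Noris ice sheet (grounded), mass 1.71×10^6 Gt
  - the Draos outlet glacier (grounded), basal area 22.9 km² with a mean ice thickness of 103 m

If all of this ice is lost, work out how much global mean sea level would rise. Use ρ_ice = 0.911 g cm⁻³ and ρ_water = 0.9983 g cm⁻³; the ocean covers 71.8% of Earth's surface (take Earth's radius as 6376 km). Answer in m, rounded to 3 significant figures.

≈ 4.67 m

Voror: 2.00×10^12 m³ × (911/998.3) = 1.825×10^12 m³ of water.
Noris: 1.71×10^6 Gt = 1.710×10^18 kg; dividing by ρ_w = 0.9983 g cm⁻³ = 998.3 kg m⁻³ gives 1.713×10^15 m³ of water.
Draos: ice volume = 22.9 km² × 103 m = 2.359 km³; 2.359 × (911/998.3) = 2.152 km³ of water.
Total added water ≈ 1.715×10^15 m³ over 3.67×10^14 m² → Δh = 4.67 m.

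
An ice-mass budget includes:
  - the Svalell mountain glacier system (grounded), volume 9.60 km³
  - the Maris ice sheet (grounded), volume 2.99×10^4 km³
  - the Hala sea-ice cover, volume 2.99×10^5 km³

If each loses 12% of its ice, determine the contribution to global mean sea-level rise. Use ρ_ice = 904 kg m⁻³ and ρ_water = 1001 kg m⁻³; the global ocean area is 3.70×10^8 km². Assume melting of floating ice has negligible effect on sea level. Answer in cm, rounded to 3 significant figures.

≈ 0.876 cm

Svalell: 0.12 × 9.60 km³ × (904/1001) = 1.040 km³ of water.
Maris: 0.12 × 2.99×10^4 km³ × (904/1001) = 3240 km³ of water.
The Hala sea-ice cover is floating and already displaces its own weight of water, so its melt adds essentially nothing to sea level.
Total added water ≈ 3.241×10^12 m³ over 3.70×10^14 m² → Δh = 8.76×10^-3 m = 0.876 cm.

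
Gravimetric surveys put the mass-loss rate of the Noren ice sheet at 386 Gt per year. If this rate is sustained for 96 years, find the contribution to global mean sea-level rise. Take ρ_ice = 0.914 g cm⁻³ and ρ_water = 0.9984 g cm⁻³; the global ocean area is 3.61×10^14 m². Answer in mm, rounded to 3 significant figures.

Total mass lost = 386 Gt/yr × 96 yr = 3.706×10^4 Gt = 3.706×10^16 kg.
ρ_w = 0.9984 g cm⁻³ = 998.4 kg m⁻³, so water volume = 3.706×10^16 / 998.4 = 3.712×10^13 m³.
Δh = 3.712×10^13 / 3.61×10^14 = 0.103 m = 103 mm.

≈ 103 mm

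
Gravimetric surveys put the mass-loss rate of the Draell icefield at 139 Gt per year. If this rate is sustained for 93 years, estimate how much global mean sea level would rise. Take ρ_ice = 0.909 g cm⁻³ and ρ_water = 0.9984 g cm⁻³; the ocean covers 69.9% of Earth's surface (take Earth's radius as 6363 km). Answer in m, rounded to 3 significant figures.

≈ 0.0364 m

Total mass lost = 139 Gt/yr × 93 yr = 1.293×10^4 Gt = 1.293×10^16 kg.
ρ_w = 0.9984 g cm⁻³ = 998.4 kg m⁻³, so water volume = 1.293×10^16 / 998.4 = 1.295×10^13 m³.
Δh = 1.295×10^13 / 3.56×10^14 = 0.0364 m.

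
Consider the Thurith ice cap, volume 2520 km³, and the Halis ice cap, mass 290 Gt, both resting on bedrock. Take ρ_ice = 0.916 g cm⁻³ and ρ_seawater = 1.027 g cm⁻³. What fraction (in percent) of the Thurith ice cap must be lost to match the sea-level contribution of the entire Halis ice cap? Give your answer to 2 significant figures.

≈ 13 %

Equal sea-level rise means equal mass of meltwater, i.e. equal mass of ice lost.
Ice mass of Halis: 2.900×10^14 kg; ice mass of Thurith: 2.308×10^15 kg.
Fraction required = 2.900×10^14 / 2.308×10^15 = 0.126 → 13 %.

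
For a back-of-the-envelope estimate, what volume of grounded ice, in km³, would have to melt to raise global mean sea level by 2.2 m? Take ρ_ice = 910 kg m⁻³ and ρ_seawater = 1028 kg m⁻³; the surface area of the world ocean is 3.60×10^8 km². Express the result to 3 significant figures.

Required water volume = Δh × A = 2.2 m × 3.60×10^14 m² = 7.920×10^14 m³ = 7.920×10^5 km³.
Ice volume = water volume × ρ_w/ρ_ice = 7.920×10^5 × 1028/910 = 8.95×10^5 km³.

≈ 8.95×10^5 km³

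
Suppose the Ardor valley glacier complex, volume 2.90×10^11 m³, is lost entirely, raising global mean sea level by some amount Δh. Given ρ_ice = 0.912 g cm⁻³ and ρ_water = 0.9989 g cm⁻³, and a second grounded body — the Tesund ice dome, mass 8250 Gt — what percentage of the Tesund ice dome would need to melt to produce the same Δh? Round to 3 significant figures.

≈ 3.21 %

Equal sea-level rise means equal mass of meltwater, i.e. equal mass of ice lost.
Ice mass of Ardor: 2.645×10^14 kg; ice mass of Tesund: 8.250×10^15 kg.
Fraction required = 2.645×10^14 / 8.250×10^15 = 0.0321 → 3.21 %.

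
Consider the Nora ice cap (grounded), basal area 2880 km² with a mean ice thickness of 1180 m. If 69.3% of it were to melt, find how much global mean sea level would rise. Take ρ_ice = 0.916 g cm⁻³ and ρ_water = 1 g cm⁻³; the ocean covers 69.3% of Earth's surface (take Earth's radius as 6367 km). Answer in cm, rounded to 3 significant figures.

Nora: ice volume = 2880 km² × 1180 m = 3398 km³; 0.693 × 3398 × (916/1000) = 2157 km³ of water.
Spread over 3.53×10^14 m² of ocean, Δh = 2.157×10^12 / 3.53×10^14 = 6.11×10^-3 m = 0.611 cm.

≈ 0.611 cm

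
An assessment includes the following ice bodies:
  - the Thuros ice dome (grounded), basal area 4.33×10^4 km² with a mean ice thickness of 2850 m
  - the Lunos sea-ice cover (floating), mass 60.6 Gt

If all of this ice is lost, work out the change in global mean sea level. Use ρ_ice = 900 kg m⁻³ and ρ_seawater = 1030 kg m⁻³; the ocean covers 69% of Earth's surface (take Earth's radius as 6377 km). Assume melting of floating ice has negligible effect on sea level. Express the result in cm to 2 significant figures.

≈ 31 cm

Thuros: ice volume = 4.33×10^4 km² × 2850 m = 1.234×10^5 km³; 1.234×10^5 × (900/1030) = 1.078×10^5 km³ of water.
The Lunos sea-ice cover is floating and already displaces its own weight of water, so its melt adds essentially nothing to sea level.
Total added water ≈ 1.078×10^14 m³ over 3.53×10^14 m² → Δh = 0.306 m = 31 cm.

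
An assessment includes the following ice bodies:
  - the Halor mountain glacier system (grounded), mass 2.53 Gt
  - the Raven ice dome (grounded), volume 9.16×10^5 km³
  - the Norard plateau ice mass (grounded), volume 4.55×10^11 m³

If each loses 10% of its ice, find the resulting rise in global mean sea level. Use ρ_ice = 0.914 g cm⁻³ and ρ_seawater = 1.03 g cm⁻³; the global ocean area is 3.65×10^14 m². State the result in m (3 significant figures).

≈ 0.223 m

Halor: 0.1 × 2.53 Gt = 2.530×10^11 kg; dividing by ρ_w = 1.03 g cm⁻³ = 1030 kg m⁻³ gives 2.456×10^8 m³ of water.
Raven: 0.1 × 9.16×10^5 km³ × (914/1030) = 8.128×10^4 km³ of water.
Norard: 0.1 × 4.55×10^11 m³ × (914/1030) = 4.038×10^10 m³ of water.
Total added water ≈ 8.132×10^13 m³ over 3.65×10^14 m² → Δh = 0.223 m.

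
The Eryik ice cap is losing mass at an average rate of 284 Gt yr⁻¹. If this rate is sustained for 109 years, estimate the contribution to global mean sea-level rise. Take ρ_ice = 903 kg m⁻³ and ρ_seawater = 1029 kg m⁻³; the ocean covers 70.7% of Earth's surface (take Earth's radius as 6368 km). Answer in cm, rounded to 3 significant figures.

Total mass lost = 284 Gt/yr × 109 yr = 3.096×10^4 Gt = 3.096×10^16 kg.
ρ_w = 1029 kg m⁻³, so water volume = 3.096×10^16 / 1029 = 3.008×10^13 m³.
Δh = 3.008×10^13 / 3.60×10^14 = 0.0835 m = 8.35 cm.

≈ 8.35 cm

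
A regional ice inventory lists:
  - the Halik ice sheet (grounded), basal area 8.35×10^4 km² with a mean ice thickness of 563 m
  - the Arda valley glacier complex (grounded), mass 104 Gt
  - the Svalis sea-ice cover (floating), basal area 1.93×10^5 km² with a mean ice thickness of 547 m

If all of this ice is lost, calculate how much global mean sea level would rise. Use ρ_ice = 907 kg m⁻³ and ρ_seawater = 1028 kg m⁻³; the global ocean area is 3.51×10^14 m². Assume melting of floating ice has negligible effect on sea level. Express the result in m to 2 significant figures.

≈ 0.12 m

Halik: ice volume = 8.35×10^4 km² × 563 m = 4.701×10^4 km³; 4.701×10^4 × (907/1028) = 4.148×10^4 km³ of water.
Arda: 104 Gt = 1.040×10^14 kg; dividing by ρ_w = 1028 kg m⁻³ gives 1.012×10^11 m³ of water.
The Svalis sea-ice cover is floating and already displaces its own weight of water, so its melt adds essentially nothing to sea level.
Total added water ≈ 4.158×10^13 m³ over 3.51×10^14 m² → Δh = 0.118 m.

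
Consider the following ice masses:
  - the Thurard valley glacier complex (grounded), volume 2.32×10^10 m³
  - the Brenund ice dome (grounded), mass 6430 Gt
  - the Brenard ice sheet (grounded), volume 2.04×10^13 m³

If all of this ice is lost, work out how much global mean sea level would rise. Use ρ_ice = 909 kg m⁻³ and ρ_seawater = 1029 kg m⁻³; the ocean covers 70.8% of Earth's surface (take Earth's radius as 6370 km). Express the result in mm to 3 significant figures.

≈ 67.3 mm

Thurard: 2.32×10^10 m³ × (909/1029) = 2.049×10^10 m³ of water.
Brenund: 6430 Gt = 6.430×10^15 kg; dividing by ρ_w = 1029 kg m⁻³ gives 6.249×10^12 m³ of water.
Brenard: 2.04×10^13 m³ × (909/1029) = 1.802×10^13 m³ of water.
Total added water ≈ 2.429×10^13 m³ over 3.61×10^14 m² → Δh = 0.0673 m = 67.3 mm.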